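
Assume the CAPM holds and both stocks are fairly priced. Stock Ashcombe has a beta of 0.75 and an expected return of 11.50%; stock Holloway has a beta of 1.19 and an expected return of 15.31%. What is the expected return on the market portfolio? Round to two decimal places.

Both satisfy E(R) = R_f + β·MRP, so the slope of the SML is
MRP = (15.31% − 11.50%) / (1.19 − 0.75) = 3.81% / 0.44 = 8.6591%
R_f = E(R_Ashcombe) − β_Ashcombe·MRP = 11.50% − 0.75 × 8.6591% = 5.0057%
E(R_m) = R_f + MRP = 5.0057% + 8.6591% = 13.66%

13.66%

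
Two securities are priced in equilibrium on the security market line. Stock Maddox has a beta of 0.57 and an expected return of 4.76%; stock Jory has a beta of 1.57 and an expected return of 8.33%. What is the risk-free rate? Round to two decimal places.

2.73%

Both satisfy E(R) = R_f + β·MRP, so the slope of the SML is
MRP = (8.33% − 4.76%) / (1.57 − 0.57) = 3.57% / 1.00 = 3.5700%
R_f = E(R_Maddox) − β_Maddox·MRP = 4.76% − 0.57 × 3.5700% = 2.7251%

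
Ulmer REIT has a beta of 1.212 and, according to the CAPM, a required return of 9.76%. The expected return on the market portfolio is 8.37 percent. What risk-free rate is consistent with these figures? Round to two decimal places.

1.81%

E(R) = R_f + β(E(R_m) − R_f) = R_f(1 − β) + β·E(R_m)
9.76% = R_f × (1 − 1.212) + 1.212 × 8.37%
9.76% = R_f × -0.212 + 10.14444%
R_f = (9.76% − 10.14444%) / -0.212 = 1.81%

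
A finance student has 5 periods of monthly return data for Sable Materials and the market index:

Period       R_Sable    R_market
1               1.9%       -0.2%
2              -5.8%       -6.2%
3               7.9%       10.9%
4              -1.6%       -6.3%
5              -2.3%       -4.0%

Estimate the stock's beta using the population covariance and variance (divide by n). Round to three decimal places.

0.684

Mean R_i = (1.9 − 5.8 + 7.9 − 1.6 − 2.3) / 5 = 0.0200%
Mean R_m = (-0.2 − 6.2 + 10.9 − 6.3 − 4.0) / 5 = -1.1600%
Σ(R_i − R̄_i)(R_m − R̄_m) = 141.0860  ⇒  Cov = 141.0860 / 5 = 28.2172
Σ(R_m − R̄_m)² = 206.2520  ⇒  Var(R_m) = 206.2520 / 5 = 41.2504
β = Cov / Var(R_m) = 28.2172 / 41.2504 = 0.6840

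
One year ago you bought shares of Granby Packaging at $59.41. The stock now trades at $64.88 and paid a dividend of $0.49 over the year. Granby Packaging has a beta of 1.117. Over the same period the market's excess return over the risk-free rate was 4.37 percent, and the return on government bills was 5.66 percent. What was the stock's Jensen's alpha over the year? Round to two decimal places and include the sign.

Realised HPR = (P1 + D1 − P0) / P0 = (64.88 + 0.49 − 59.41) / 59.41 = 5.96 / 59.41 = 10.0320%
CAPM required = R_f + β·MRP = 5.66% + 1.117 × 4.37% = 10.54129%
α = realised − required = 10.0320% − 10.54129% = -0.51%

-0.51%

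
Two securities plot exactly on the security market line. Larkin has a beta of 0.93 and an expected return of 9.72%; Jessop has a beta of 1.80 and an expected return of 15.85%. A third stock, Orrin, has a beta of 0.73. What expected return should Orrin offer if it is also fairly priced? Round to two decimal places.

MRP (SML slope) = (15.85% − 9.72%) / (1.80 − 0.93) = 6.13% / 0.87 = 7.0460%
R_f (intercept) = 9.72% − 0.93 × 7.0460% = 3.1672%
E(R_Orrin) = R_f + β × MRP = 3.1672% + 0.73 × 7.0460% = 8.31%

8.31%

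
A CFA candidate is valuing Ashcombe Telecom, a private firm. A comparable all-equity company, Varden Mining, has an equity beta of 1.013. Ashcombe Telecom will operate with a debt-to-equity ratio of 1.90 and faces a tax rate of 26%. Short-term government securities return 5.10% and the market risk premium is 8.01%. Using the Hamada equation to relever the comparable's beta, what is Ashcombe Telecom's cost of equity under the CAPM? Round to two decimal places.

β_L = β_U × [1 + (1 − t)(D/E)] = 1.013 × [1 + (1 − 0.26) × 1.90]
    = 1.013 × [1 + 0.74 × 1.90] = 1.013 × 2.4060 = 2.4373
E(R) = R_f + β_L × MRP = 5.10% + 2.4373 × 8.01% = 24.62%

24.62%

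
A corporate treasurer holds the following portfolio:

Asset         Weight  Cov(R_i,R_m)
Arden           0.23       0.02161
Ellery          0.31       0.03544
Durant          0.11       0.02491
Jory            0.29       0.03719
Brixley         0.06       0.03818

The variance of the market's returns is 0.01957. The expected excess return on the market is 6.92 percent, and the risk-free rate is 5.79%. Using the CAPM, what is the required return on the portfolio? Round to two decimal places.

β_Arden = 0.02161 / 0.01957 = 1.1042
β_Ellery = 0.03544 / 0.01957 = 1.8109
β_Durant = 0.02491 / 0.01957 = 1.2729
β_Jory = 0.03719 / 0.01957 = 1.9004
β_Brixley = 0.03818 / 0.01957 = 1.9509
β_P = Σ w_i β_i = 0.23×1.1042 + 0.31×1.8109 + 0.11×1.2729 + 0.29×1.9004 + 0.06×1.9509 = 1.6235
E(R_P) = R_f + β_P × MRP = 5.79% + 1.6235 × 6.92% = 17.02%

17.02%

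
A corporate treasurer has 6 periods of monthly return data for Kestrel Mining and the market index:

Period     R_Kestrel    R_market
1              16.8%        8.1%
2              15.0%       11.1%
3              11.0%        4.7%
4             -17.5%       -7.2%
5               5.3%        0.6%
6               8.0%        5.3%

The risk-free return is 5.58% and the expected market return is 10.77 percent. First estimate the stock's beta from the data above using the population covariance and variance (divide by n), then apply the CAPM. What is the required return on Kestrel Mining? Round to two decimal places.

15.16%

Mean R_i = (16.8 + 15.0 + 11.0 − 17.5 + 5.3 + 8.0) / 6 = 6.4333%
Mean R_m = (8.1 + 11.1 + 4.7 − 7.2 + 0.6 + 5.3) / 6 = 3.7667%
Σ(R_i − R̄_i)(R_m − R̄_m) = 380.4667  ⇒  Cov = 380.4667 / 6 = 63.4111
Σ(R_m − R̄_m)² = 206.0733  ⇒  Var(R_m) = 206.0733 / 6 = 34.3456
β = Cov / Var(R_m) = 63.4111 / 34.3456 = 1.8463
MRP = 10.77% − 5.58% = 5.19%
E(R) = R_f + β × MRP = 5.58% + 1.8463 × 5.19% = 15.16%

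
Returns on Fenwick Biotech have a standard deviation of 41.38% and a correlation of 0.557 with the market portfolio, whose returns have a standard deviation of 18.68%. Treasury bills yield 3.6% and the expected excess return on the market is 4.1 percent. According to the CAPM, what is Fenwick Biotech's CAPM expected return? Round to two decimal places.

8.66%

β = ρ × σ_i / σ_m = 0.557 × 41.38% / 18.68% = 1.2339
E(R) = 3.6% + 1.2339 × 4.1% = 8.66%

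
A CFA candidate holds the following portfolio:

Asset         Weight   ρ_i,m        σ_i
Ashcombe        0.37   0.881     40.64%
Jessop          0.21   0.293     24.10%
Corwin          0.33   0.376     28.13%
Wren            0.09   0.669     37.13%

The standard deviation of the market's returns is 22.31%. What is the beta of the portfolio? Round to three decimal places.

0.917

β_Ashcombe = 0.881 × 40.64% / 22.31% = 1.6048
β_Jessop = 0.293 × 24.10% / 22.31% = 0.3165
β_Corwin = 0.376 × 28.13% / 22.31% = 0.4741
β_Wren = 0.669 × 37.13% / 22.31% = 1.1134
β_P = Σ w_i β_i = 0.37×1.6048 + 0.21×0.3165 + 0.33×0.4741 + 0.09×1.1134 = 0.9169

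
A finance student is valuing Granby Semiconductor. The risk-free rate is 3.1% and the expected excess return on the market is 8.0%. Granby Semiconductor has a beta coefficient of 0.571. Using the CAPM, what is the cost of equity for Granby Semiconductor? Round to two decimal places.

7.67%

E(R) = R_f + β × MRP = 3.1% + 0.571 × 8.0% = 7.67%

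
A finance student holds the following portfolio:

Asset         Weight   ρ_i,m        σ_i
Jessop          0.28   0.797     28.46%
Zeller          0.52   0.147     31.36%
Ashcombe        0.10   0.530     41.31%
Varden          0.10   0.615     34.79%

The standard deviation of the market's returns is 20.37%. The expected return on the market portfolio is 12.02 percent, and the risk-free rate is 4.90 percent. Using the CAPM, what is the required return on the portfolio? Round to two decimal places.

β_Jessop = 0.797 × 28.46% / 20.37% = 1.1135
β_Zeller = 0.147 × 31.36% / 20.37% = 0.2263
β_Ashcombe = 0.530 × 41.31% / 20.37% = 1.0748
β_Varden = 0.615 × 34.79% / 20.37% = 1.0504
β_P = Σ w_i β_i = 0.28×1.1135 + 0.52×0.2263 + 0.10×1.0748 + 0.10×1.0504 = 0.6420
MRP = 12.02% − 4.90% = 7.12%
E(R_P) = R_f + β_P × MRP = 4.90% + 0.6420 × 7.12% = 9.47%

9.47%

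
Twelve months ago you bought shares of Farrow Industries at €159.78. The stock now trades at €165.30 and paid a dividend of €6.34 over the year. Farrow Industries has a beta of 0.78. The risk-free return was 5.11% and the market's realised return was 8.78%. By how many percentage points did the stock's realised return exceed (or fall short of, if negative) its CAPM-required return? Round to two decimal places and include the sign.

-0.55%

Realised HPR = (P1 + D1 − P0) / P0 = (165.30 + 6.34 − 159.78) / 159.78 = 11.86 / 159.78 = 7.4227%
MRP = 8.78% − 5.11% = 3.67%
CAPM required = R_f + β·MRP = 5.11% + 0.78 × 3.67% = 7.9726%
α = realised − required = 7.4227% − 7.9726% = -0.55%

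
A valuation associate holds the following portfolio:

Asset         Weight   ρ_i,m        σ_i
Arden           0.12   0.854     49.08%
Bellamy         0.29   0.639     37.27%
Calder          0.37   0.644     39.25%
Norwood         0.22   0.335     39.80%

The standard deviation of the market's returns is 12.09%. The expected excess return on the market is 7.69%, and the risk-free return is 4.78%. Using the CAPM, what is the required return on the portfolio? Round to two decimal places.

20.19%

β_Arden = 0.854 × 49.08% / 12.09% = 3.4669
β_Bellamy = 0.639 × 37.27% / 12.09% = 1.9699
β_Calder = 0.644 × 39.25% / 12.09% = 2.0907
β_Norwood = 0.335 × 39.80% / 12.09% = 1.1028
β_P = Σ w_i β_i = 0.12×3.4669 + 0.29×1.9699 + 0.37×2.0907 + 0.22×1.1028 = 2.0035
E(R_P) = R_f + β_P × MRP = 4.78% + 2.0035 × 7.69% = 20.19%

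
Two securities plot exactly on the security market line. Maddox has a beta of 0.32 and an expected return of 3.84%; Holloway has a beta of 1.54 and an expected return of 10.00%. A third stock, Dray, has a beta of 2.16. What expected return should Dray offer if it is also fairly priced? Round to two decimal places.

13.13%

MRP (SML slope) = (10.00% − 3.84%) / (1.54 − 0.32) = 6.16% / 1.22 = 5.0492%
R_f (intercept) = 3.84% − 0.32 × 5.0492% = 2.2243%
E(R_Dray) = R_f + β × MRP = 2.2243% + 2.16 × 5.0492% = 13.13%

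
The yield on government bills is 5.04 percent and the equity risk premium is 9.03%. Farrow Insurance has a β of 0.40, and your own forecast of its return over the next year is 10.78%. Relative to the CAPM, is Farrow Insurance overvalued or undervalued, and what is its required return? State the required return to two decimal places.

Undervalued; required return 8.65%

Required return = R_f + β·MRP = 5.04% + 0.40 × 9.03% = 8.65%
Forecast 10.78% > required 8.65% → the stock plots above the SML → undervalued.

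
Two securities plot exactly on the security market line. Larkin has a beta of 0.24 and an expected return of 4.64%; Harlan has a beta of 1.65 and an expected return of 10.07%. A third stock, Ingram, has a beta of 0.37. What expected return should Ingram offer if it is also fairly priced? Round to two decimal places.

5.14%

MRP (SML slope) = (10.07% − 4.64%) / (1.65 − 0.24) = 5.43% / 1.41 = 3.8511%
R_f (intercept) = 4.64% − 0.24 × 3.8511% = 3.7157%
E(R_Ingram) = R_f + β × MRP = 3.7157% + 0.37 × 3.8511% = 5.14%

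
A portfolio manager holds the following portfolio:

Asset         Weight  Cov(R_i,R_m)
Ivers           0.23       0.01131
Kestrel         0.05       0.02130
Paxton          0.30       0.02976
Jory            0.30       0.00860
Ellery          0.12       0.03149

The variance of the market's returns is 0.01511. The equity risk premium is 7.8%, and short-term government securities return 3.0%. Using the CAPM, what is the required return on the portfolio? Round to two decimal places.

β_Ivers = 0.01131 / 0.01511 = 0.7485
β_Kestrel = 0.02130 / 0.01511 = 1.4097
β_Paxton = 0.02976 / 0.01511 = 1.9696
β_Jory = 0.00860 / 0.01511 = 0.5692
β_Ellery = 0.03149 / 0.01511 = 2.0841
β_P = Σ w_i β_i = 0.23×0.7485 + 0.05×1.4097 + 0.30×1.9696 + 0.30×0.5692 + 0.12×2.0841 = 1.2544
E(R_P) = R_f + β_P × MRP = 3.0% + 1.2544 × 7.8% = 12.78%

12.78%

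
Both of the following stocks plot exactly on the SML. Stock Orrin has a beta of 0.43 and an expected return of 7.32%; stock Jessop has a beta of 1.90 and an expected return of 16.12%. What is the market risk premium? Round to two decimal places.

Both satisfy E(R) = R_f + β·MRP, so the slope of the SML is
MRP = (16.12% − 7.32%) / (1.90 − 0.43) = 8.80% / 1.47 = 5.9864%

5.99%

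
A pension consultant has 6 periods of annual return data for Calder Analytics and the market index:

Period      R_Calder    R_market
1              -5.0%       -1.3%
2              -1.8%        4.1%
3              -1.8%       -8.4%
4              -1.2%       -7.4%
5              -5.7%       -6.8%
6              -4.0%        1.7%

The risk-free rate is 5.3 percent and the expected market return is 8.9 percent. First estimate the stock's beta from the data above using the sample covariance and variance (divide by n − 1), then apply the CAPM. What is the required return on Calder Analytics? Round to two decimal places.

Mean R_i = (-5.0 − 1.8 − 1.8 − 1.2 − 5.7 − 4.0) / 6 = -3.2500%
Mean R_m = (-1.3 + 4.1 − 8.4 − 7.4 − 6.8 + 1.7) / 6 = -3.0167%
Σ(R_i − R̄_i)(R_m − R̄_m) = -3.7450  ⇒  Cov = -3.7450 / 5 = -0.7490
Σ(R_m − R̄_m)² = 138.3483  ⇒  Var(R_m) = 138.3483 / 5 = 27.6697
β = Cov / Var(R_m) = -0.7490 / 27.6697 = -0.0271
MRP = 8.9% − 5.3% = 3.60%
E(R) = R_f + β × MRP = 5.3% + -0.0271 × 3.6% = 5.20%

5.20%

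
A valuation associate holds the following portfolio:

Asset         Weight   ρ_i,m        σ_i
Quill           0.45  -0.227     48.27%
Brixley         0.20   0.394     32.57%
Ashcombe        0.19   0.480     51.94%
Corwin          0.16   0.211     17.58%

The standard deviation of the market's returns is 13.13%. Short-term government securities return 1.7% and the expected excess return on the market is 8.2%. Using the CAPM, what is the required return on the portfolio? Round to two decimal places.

3.55%

β_Quill = -0.227 × 48.27% / 13.13% = -0.8345
β_Brixley = 0.394 × 32.57% / 13.13% = 0.9773
β_Ashcombe = 0.480 × 51.94% / 13.13% = 1.8988
β_Corwin = 0.211 × 17.58% / 13.13% = 0.2825
β_P = Σ w_i β_i = 0.45×-0.8345 + 0.20×0.9773 + 0.19×1.8988 + 0.16×0.2825 = 0.2259
E(R_P) = R_f + β_P × MRP = 1.7% + 0.2259 × 8.2% = 3.55%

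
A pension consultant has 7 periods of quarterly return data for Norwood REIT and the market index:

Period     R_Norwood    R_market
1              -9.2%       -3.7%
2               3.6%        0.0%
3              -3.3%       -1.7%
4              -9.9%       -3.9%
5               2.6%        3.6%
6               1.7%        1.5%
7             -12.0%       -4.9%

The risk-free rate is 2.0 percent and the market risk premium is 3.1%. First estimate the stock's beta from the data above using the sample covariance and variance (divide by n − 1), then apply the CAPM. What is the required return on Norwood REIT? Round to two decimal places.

8.00%

Mean R_i = (-9.2 + 3.6 − 3.3 − 9.9 + 2.6 + 1.7 − 12.0) / 7 = -3.7857%
Mean R_m = (-3.7 + 0.0 − 1.7 − 3.9 + 3.6 + 1.5 − 4.9) / 7 = -1.3000%
Σ(R_i − R̄_i)(R_m − R̄_m) = 114.5200  ⇒  Cov = 114.5200 / 6 = 19.0867
Σ(R_m − R̄_m)² = 59.1800  ⇒  Var(R_m) = 59.1800 / 6 = 9.8633
β = Cov / Var(R_m) = 19.0867 / 9.8633 = 1.9351
E(R) = R_f + β × MRP = 2.0% + 1.9351 × 3.1% = 8.00%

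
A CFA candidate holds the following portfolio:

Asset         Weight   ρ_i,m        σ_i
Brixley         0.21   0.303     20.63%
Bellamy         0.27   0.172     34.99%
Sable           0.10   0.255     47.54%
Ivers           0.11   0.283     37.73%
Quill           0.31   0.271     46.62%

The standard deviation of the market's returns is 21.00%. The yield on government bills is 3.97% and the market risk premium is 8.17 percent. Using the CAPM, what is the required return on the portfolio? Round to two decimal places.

7.57%

β_Brixley = 0.303 × 20.63% / 21.00% = 0.2977
β_Bellamy = 0.172 × 34.99% / 21.00% = 0.2866
β_Sable = 0.255 × 47.54% / 21.00% = 0.5773
β_Ivers = 0.283 × 37.73% / 21.00% = 0.5085
β_Quill = 0.271 × 46.62% / 21.00% = 0.6016
β_P = Σ w_i β_i = 0.21×0.2977 + 0.27×0.2866 + 0.10×0.5773 + 0.11×0.5085 + 0.31×0.6016 = 0.4401
E(R_P) = R_f + β_P × MRP = 3.97% + 0.4401 × 8.17% = 7.57%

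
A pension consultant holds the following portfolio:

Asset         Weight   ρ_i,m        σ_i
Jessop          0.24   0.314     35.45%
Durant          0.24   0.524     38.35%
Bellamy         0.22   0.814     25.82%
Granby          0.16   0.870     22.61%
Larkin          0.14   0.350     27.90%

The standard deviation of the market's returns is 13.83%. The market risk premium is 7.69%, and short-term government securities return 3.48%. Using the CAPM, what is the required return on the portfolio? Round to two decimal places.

β_Jessop = 0.314 × 35.45% / 13.83% = 0.8049
β_Durant = 0.524 × 38.35% / 13.83% = 1.4530
β_Bellamy = 0.814 × 25.82% / 13.83% = 1.5197
β_Granby = 0.870 × 22.61% / 13.83% = 1.4223
β_Larkin = 0.350 × 27.90% / 13.83% = 0.7061
β_P = Σ w_i β_i = 0.24×0.8049 + 0.24×1.4530 + 0.22×1.5197 + 0.16×1.4223 + 0.14×0.7061 = 1.2027
E(R_P) = R_f + β_P × MRP = 3.48% + 1.2027 × 7.69% = 12.73%

12.73%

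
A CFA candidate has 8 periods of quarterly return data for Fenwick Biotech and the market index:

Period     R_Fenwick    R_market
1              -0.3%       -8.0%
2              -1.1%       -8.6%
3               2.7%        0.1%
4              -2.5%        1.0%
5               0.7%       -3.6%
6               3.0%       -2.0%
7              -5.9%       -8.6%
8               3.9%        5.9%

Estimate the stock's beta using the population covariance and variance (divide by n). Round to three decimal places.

0.394

Mean R_i = (-0.3 − 1.1 + 2.7 − 2.5 + 0.7 + 3.0 − 5.9 + 3.9) / 8 = 0.0625%
Mean R_m = (-8.0 − 8.6 + 0.1 + 1.0 − 3.6 − 2.0 − 8.6 + 5.9) / 8 = -2.9750%
Σ(R_i − R̄_i)(R_m − R̄_m) = 76.3475  ⇒  Cov = 76.3475 / 8 = 9.5434
Σ(R_m − R̄_m)² = 193.8950  ⇒  Var(R_m) = 193.8950 / 8 = 24.2369
β = Cov / Var(R_m) = 9.5434 / 24.2369 = 0.3938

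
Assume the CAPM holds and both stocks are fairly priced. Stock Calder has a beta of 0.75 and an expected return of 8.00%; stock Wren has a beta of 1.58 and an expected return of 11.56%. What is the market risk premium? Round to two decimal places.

4.29%

Both satisfy E(R) = R_f + β·MRP, so the slope of the SML is
MRP = (11.56% − 8.00%) / (1.58 − 0.75) = 3.56% / 0.83 = 4.2892%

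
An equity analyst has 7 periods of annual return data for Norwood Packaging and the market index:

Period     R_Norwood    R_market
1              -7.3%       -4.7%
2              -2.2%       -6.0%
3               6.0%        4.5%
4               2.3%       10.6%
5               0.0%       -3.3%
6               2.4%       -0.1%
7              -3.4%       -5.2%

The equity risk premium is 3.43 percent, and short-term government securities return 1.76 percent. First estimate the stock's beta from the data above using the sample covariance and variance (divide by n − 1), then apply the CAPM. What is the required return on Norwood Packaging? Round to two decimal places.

Mean R_i = (-7.3 − 2.2 + 6.0 + 2.3 + 0.0 + 2.4 − 3.4) / 7 = -0.3143%
Mean R_m = (-4.7 − 6.0 + 4.5 + 10.6 − 3.3 − 0.1 − 5.2) / 7 = -0.6000%
Σ(R_i − R̄_i)(R_m − R̄_m) = 115.0100  ⇒  Cov = 115.0100 / 6 = 19.1683
Σ(R_m − R̄_m)² = 226.1200  ⇒  Var(R_m) = 226.1200 / 6 = 37.6867
β = Cov / Var(R_m) = 19.1683 / 37.6867 = 0.5086
E(R) = R_f + β × MRP = 1.76% + 0.5086 × 3.43% = 3.50%

3.50%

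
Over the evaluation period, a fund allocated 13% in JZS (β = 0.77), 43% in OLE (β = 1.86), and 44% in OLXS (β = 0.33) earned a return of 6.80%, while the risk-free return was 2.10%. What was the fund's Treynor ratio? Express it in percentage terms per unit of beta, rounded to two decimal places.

β_P = 0.13×0.77 + 0.43×1.86 + 0.44×0.33 = 1.0451
Treynor = (R_P − R_f) / β_P = (6.80% − 2.10%) / 1.0451 = 4.70% / 1.0451 = 4.50%

4.50%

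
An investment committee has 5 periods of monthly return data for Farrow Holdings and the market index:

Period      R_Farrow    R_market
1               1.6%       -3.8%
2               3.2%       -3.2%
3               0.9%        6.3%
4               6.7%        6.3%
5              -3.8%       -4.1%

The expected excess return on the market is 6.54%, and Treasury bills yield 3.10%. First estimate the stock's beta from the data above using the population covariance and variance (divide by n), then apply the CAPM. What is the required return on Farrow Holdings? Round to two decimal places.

5.52%

Mean R_i = (1.6 + 3.2 + 0.9 + 6.7 − 3.8) / 5 = 1.7200%
Mean R_m = (-3.8 − 3.2 + 6.3 + 6.3 − 4.1) / 5 = 0.3000%
Σ(R_i − R̄_i)(R_m − R̄_m) = 44.5600  ⇒  Cov = 44.5600 / 5 = 8.9120
Σ(R_m − R̄_m)² = 120.4200  ⇒  Var(R_m) = 120.4200 / 5 = 24.0840
β = Cov / Var(R_m) = 8.9120 / 24.0840 = 0.3700
E(R) = R_f + β × MRP = 3.10% + 0.3700 × 6.54% = 5.52%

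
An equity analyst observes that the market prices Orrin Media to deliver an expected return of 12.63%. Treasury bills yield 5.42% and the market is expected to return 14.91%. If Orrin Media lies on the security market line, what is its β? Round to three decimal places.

0.760

MRP = 14.91% − 5.42% = 9.49%
β = (E(R) − R_f) / MRP = (12.63% − 5.42%) / 9.49% = 7.21% / 9.49% = 0.760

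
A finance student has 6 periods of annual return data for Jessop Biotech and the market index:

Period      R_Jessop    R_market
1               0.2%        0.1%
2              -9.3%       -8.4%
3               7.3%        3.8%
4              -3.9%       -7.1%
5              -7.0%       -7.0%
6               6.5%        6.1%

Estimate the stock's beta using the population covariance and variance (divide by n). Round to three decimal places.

1.070

Mean R_i = (0.2 − 9.3 + 7.3 − 3.9 − 7.0 + 6.5) / 6 = -1.0333%
Mean R_m = (0.1 − 8.4 + 3.8 − 7.1 − 7.0 + 6.1) / 6 = -2.0833%
Σ(R_i − R̄_i)(R_m − R̄_m) = 209.3033  ⇒  Cov = 209.3033 / 6 = 34.8839
Σ(R_m − R̄_m)² = 195.5883  ⇒  Var(R_m) = 195.5883 / 6 = 32.5981
β = Cov / Var(R_m) = 34.8839 / 32.5981 = 1.0701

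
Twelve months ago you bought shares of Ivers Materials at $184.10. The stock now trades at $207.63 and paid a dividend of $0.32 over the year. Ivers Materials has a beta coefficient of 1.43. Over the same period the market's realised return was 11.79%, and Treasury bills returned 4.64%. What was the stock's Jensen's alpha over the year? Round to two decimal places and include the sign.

Realised HPR = (P1 + D1 − P0) / P0 = (207.63 + 0.32 − 184.10) / 184.10 = 23.85 / 184.10 = 12.9549%
MRP = 11.79% − 4.64% = 7.15%
CAPM required = R_f + β·MRP = 4.64% + 1.43 × 7.15% = 14.8645%
α = realised − required = 12.9549% − 14.8645% = -1.91%

-1.91%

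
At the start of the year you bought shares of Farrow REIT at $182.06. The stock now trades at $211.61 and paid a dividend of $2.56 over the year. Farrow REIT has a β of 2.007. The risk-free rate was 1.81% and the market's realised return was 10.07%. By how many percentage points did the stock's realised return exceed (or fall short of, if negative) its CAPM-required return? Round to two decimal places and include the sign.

-0.75%

Realised HPR = (P1 + D1 − P0) / P0 = (211.61 + 2.56 − 182.06) / 182.06 = 32.11 / 182.06 = 17.6370%
MRP = 10.07% − 1.81% = 8.26%
CAPM required = R_f + β·MRP = 1.81% + 2.007 × 8.26% = 18.38782%
α = realised − required = 17.6370% − 18.38782% = -0.75%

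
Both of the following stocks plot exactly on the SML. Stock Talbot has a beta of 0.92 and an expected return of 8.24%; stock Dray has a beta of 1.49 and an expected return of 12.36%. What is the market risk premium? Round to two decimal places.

Both satisfy E(R) = R_f + β·MRP, so the slope of the SML is
MRP = (12.36% − 8.24%) / (1.49 − 0.92) = 4.12% / 0.57 = 7.2281%

7.23%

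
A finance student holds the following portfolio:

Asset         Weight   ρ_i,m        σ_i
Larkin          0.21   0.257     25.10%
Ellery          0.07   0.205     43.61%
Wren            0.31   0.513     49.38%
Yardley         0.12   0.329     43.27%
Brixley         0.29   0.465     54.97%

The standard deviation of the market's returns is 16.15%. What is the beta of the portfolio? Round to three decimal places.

1.174

β_Larkin = 0.257 × 25.10% / 16.15% = 0.3994
β_Ellery = 0.205 × 43.61% / 16.15% = 0.5536
β_Wren = 0.513 × 49.38% / 16.15% = 1.5685
β_Yardley = 0.329 × 43.27% / 16.15% = 0.8815
β_Brixley = 0.465 × 54.97% / 16.15% = 1.5827
β_P = Σ w_i β_i = 0.21×0.3994 + 0.07×0.5536 + 0.31×1.5685 + 0.12×0.8815 + 0.29×1.5827 = 1.1736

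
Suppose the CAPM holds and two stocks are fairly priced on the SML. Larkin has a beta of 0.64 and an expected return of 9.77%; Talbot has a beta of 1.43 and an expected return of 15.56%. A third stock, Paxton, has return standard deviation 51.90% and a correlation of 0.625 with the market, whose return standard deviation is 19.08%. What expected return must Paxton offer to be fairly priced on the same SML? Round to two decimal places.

17.54%

MRP = (15.56% − 9.77%) / (1.43 − 0.64) = 7.3291%
R_f = 9.77% − 0.64 × 7.3291% = 5.0794%
β_Paxton = ρ·σ_i/σ_m = 0.625 × 51.90 / 19.08 = 1.7001
E(R_Paxton) = R_f + β × MRP = 5.0794% + 1.7001 × 7.3291% = 17.54%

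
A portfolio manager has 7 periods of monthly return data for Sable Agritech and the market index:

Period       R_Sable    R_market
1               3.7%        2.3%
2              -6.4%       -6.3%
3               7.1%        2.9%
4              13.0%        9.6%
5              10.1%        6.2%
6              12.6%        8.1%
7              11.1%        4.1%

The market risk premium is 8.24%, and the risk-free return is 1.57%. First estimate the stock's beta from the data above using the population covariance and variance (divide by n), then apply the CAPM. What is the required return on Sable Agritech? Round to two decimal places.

Mean R_i = (3.7 − 6.4 + 7.1 + 13.0 + 10.1 + 12.6 + 11.1) / 7 = 7.3143%
Mean R_m = (2.3 − 6.3 + 2.9 + 9.6 + 6.2 + 8.1 + 4.1) / 7 = 3.8429%
Σ(R_i − R̄_i)(R_m − R̄_m) = 207.6557  ⇒  Cov = 207.6557 / 7 = 29.6651
Σ(R_m − R̄_m)² = 163.0371  ⇒  Var(R_m) = 163.0371 / 7 = 23.2910
β = Cov / Var(R_m) = 29.6651 / 23.2910 = 1.2737
E(R) = R_f + β × MRP = 1.57% + 1.2737 × 8.24% = 12.07%

12.07%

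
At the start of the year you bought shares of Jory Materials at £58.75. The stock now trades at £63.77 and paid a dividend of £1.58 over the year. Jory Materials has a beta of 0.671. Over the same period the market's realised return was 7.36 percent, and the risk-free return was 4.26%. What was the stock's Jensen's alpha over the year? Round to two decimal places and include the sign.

Realised HPR = (P1 + D1 − P0) / P0 = (63.77 + 1.58 − 58.75) / 58.75 = 6.60 / 58.75 = 11.2340%
MRP = 7.36% − 4.26% = 3.10%
CAPM required = R_f + β·MRP = 4.26% + 0.671 × 3.10% = 6.34010%
α = realised − required = 11.2340% − 6.34010% = +4.89%

+4.89%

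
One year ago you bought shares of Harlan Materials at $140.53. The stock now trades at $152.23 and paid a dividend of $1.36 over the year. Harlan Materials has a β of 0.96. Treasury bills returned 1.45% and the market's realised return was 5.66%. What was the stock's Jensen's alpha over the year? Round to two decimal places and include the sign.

+3.80%

Realised HPR = (P1 + D1 − P0) / P0 = (152.23 + 1.36 − 140.53) / 140.53 = 13.06 / 140.53 = 9.2934%
MRP = 5.66% − 1.45% = 4.21%
CAPM required = R_f + β·MRP = 1.45% + 0.96 × 4.21% = 5.4916%
α = realised − required = 9.2934% − 5.4916% = +3.80%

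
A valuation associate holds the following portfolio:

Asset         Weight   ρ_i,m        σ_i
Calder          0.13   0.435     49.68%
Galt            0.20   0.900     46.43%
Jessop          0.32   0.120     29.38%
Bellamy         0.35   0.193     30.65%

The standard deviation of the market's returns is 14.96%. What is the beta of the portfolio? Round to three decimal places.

0.960

β_Calder = 0.435 × 49.68% / 14.96% = 1.4446
β_Galt = 0.900 × 46.43% / 14.96% = 2.7932
β_Jessop = 0.120 × 29.38% / 14.96% = 0.2357
β_Bellamy = 0.193 × 30.65% / 14.96% = 0.3954
β_P = Σ w_i β_i = 0.13×1.4446 + 0.20×2.7932 + 0.32×0.2357 + 0.35×0.3954 = 0.9603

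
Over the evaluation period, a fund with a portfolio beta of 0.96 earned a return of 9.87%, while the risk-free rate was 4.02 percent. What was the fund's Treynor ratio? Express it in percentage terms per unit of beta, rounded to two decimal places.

6.09%

Treynor = (R_P − R_f) / β_P = (9.87% − 4.02%) / 0.9600 = 5.85% / 0.9600 = 6.09%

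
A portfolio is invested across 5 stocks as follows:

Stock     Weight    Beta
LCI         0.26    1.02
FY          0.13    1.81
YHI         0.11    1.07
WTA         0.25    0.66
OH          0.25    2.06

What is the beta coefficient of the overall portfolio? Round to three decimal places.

β_P = Σ w_i β_i = 0.26×1.02 + 0.13×1.81 + 0.11×1.07 + 0.25×0.66 + 0.25×2.06 = 1.2982

1.298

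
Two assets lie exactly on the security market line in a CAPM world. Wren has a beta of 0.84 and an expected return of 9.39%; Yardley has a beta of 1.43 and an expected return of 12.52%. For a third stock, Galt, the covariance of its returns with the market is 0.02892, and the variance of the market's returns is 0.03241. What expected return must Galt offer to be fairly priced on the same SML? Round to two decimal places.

MRP = (12.52% − 9.39%) / (1.43 − 0.84) = 5.3051%
R_f = 9.39% − 0.84 × 5.3051% = 4.9337%
β_Galt = Cov / Var(R_m) = 0.02892 / 0.03241 = 0.8923
E(R_Galt) = R_f + β × MRP = 4.9337% + 0.8923 × 5.3051% = 9.67%

9.67%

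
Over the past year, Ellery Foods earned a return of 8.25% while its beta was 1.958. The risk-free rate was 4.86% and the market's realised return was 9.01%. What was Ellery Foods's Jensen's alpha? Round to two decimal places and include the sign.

-4.74%

Market excess return = 9.01% − 4.86% = 4.15%
CAPM benchmark = R_f + β(R_m − R_f) = 4.86% + 1.958 × 4.15% = 12.98570%
α = actual − benchmark = 8.25% − 12.98570% = -4.74%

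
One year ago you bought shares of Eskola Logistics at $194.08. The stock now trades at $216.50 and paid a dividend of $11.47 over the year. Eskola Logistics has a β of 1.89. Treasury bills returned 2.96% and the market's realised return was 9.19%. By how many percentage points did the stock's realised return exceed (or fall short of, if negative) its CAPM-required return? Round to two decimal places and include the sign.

Realised HPR = (P1 + D1 − P0) / P0 = (216.50 + 11.47 − 194.08) / 194.08 = 33.89 / 194.08 = 17.4619%
MRP = 9.19% − 2.96% = 6.23%
CAPM required = R_f + β·MRP = 2.96% + 1.89 × 6.23% = 14.7347%
α = realised − required = 17.4619% − 14.7347% = +2.73%

+2.73%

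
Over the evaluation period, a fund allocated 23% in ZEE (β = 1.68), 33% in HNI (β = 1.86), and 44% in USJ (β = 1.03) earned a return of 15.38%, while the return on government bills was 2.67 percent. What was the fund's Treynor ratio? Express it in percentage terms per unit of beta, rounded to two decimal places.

8.75%

β_P = 0.23×1.68 + 0.33×1.86 + 0.44×1.03 = 1.4534
Treynor = (R_P − R_f) / β_P = (15.38% − 2.67%) / 1.4534 = 12.71% / 1.4534 = 8.75%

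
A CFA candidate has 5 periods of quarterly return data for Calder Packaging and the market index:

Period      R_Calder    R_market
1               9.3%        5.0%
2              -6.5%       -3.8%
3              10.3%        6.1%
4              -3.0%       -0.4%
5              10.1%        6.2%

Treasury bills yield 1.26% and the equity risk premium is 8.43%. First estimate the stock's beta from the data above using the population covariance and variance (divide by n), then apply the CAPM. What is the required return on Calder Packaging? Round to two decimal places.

16.36%

Mean R_i = (9.3 − 6.5 + 10.3 − 3.0 + 10.1) / 5 = 4.0400%
Mean R_m = (5.0 − 3.8 + 6.1 − 0.4 + 6.2) / 5 = 2.6200%
Σ(R_i − R̄_i)(R_m − R̄_m) = 144.9260  ⇒  Cov = 144.9260 / 5 = 28.9852
Σ(R_m − R̄_m)² = 80.9280  ⇒  Var(R_m) = 80.9280 / 5 = 16.1856
β = Cov / Var(R_m) = 28.9852 / 16.1856 = 1.7908
E(R) = R_f + β × MRP = 1.26% + 1.7908 × 8.43% = 16.36%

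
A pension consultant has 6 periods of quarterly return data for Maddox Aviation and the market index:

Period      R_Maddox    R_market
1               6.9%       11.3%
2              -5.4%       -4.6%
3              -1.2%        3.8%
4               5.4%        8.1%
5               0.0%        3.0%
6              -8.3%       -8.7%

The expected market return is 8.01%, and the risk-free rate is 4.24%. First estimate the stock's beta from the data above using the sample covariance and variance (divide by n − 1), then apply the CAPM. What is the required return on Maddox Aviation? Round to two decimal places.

7.14%

Mean R_i = (6.9 − 5.4 − 1.2 + 5.4 + 0.0 − 8.3) / 6 = -0.4333%
Mean R_m = (11.3 − 4.6 + 3.8 + 8.1 + 3.0 − 8.7) / 6 = 2.1500%
Σ(R_i − R̄_i)(R_m − R̄_m) = 219.7900  ⇒  Cov = 219.7900 / 5 = 43.9580
Σ(R_m − R̄_m)² = 285.8550  ⇒  Var(R_m) = 285.8550 / 5 = 57.1710
β = Cov / Var(R_m) = 43.9580 / 57.1710 = 0.7689
MRP = 8.01% − 4.24% = 3.77%
E(R) = R_f + β × MRP = 4.24% + 0.7689 × 3.77% = 7.14%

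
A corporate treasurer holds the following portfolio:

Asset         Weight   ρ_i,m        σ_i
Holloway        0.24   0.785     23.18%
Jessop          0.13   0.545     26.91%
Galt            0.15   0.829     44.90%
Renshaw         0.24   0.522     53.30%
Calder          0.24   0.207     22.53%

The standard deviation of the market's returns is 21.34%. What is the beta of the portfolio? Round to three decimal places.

β_Holloway = 0.785 × 23.18% / 21.34% = 0.8527
β_Jessop = 0.545 × 26.91% / 21.34% = 0.6873
β_Galt = 0.829 × 44.90% / 21.34% = 1.7442
β_Renshaw = 0.522 × 53.30% / 21.34% = 1.3038
β_Calder = 0.207 × 22.53% / 21.34% = 0.2185
β_P = Σ w_i β_i = 0.24×0.8527 + 0.13×0.6873 + 0.15×1.7442 + 0.24×1.3038 + 0.24×0.2185 = 0.9210

0.921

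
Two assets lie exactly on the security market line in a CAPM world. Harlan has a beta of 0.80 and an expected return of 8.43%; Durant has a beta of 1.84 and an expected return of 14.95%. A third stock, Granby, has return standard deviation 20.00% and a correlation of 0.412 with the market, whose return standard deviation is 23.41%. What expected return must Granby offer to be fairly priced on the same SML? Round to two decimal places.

5.62%

MRP = (14.95% − 8.43%) / (1.84 − 0.80) = 6.2692%
R_f = 8.43% − 0.80 × 6.2692% = 3.4146%
β_Granby = ρ·σ_i/σ_m = 0.412 × 20.00 / 23.41 = 0.3520
E(R_Granby) = R_f + β × MRP = 3.4146% + 0.3520 × 6.2692% = 5.62%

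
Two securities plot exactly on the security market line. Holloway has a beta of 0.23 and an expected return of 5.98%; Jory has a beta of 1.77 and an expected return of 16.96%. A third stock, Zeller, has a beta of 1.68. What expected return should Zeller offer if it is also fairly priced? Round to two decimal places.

MRP (SML slope) = (16.96% − 5.98%) / (1.77 − 0.23) = 10.98% / 1.54 = 7.1299%
R_f (intercept) = 5.98% − 0.23 × 7.1299% = 4.3401%
E(R_Zeller) = R_f + β × MRP = 4.3401% + 1.68 × 7.1299% = 16.32%

16.32%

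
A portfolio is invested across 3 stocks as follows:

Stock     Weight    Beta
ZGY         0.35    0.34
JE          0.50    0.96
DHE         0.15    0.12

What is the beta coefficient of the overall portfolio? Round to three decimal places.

0.617

β_P = Σ w_i β_i = 0.35×0.34 + 0.50×0.96 + 0.15×0.12 = 0.6170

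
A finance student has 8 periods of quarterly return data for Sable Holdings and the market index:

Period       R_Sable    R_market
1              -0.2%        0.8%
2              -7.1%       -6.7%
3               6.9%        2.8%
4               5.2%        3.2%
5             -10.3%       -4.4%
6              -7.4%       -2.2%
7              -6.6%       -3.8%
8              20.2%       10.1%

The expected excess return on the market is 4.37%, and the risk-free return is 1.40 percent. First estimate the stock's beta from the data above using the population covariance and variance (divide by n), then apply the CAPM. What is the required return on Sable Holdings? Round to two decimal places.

9.40%

Mean R_i = (-0.2 − 7.1 + 6.9 + 5.2 − 10.3 − 7.4 − 6.6 + 20.2) / 8 = 0.0875%
Mean R_m = (0.8 − 6.7 + 2.8 + 3.2 − 4.4 − 2.2 − 3.8 + 10.1) / 8 = -0.0250%
Σ(R_i − R̄_i)(R_m − R̄_m) = 374.0875  ⇒  Cov = 374.0875 / 8 = 46.7609
Σ(R_m − R̄_m)² = 204.2550  ⇒  Var(R_m) = 204.2550 / 8 = 25.5319
β = Cov / Var(R_m) = 46.7609 / 25.5319 = 1.8315
E(R) = R_f + β × MRP = 1.40% + 1.8315 × 4.37% = 9.40%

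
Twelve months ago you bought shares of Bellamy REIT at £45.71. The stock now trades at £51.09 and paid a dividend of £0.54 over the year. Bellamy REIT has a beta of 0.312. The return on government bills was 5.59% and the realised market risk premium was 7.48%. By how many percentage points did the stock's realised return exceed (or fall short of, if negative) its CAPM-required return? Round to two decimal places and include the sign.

+5.03%

Realised HPR = (P1 + D1 − P0) / P0 = (51.09 + 0.54 − 45.71) / 45.71 = 5.92 / 45.71 = 12.9512%
CAPM required = R_f + β·MRP = 5.59% + 0.312 × 7.48% = 7.92376%
α = realised − required = 12.9512% − 7.92376% = +5.03%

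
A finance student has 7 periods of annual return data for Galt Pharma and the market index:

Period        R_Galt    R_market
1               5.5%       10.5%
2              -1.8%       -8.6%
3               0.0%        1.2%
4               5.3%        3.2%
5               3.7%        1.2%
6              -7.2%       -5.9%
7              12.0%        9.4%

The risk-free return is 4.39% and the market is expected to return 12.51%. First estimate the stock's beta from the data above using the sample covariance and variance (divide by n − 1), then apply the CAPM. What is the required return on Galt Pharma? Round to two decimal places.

10.35%

Mean R_i = (5.5 − 1.8 + 0.0 + 5.3 + 3.7 − 7.2 + 12.0) / 7 = 2.5000%
Mean R_m = (10.5 − 8.6 + 1.2 + 3.2 + 1.2 − 5.9 + 9.4) / 7 = 1.5714%
Σ(R_i − R̄_i)(R_m − R̄_m) = 222.4100  ⇒  Cov = 222.4100 / 6 = 37.0683
Σ(R_m − R̄_m)² = 303.2143  ⇒  Var(R_m) = 303.2143 / 6 = 50.5357
β = Cov / Var(R_m) = 37.0683 / 50.5357 = 0.7335
MRP = 12.51% − 4.39% = 8.12%
E(R) = R_f + β × MRP = 4.39% + 0.7335 × 8.12% = 10.35%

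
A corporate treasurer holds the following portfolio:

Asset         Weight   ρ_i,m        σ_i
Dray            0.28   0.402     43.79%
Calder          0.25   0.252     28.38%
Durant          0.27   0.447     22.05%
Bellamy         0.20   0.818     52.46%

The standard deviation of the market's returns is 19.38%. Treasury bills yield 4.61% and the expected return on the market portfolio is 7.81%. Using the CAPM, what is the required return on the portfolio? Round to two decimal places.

7.58%

β_Dray = 0.402 × 43.79% / 19.38% = 0.9083
β_Calder = 0.252 × 28.38% / 19.38% = 0.3690
β_Durant = 0.447 × 22.05% / 19.38% = 0.5086
β_Bellamy = 0.818 × 52.46% / 19.38% = 2.2143
β_P = Σ w_i β_i = 0.28×0.9083 + 0.25×0.3690 + 0.27×0.5086 + 0.20×2.2143 = 0.9268
MRP = 7.81% − 4.61% = 3.20%
E(R_P) = R_f + β_P × MRP = 4.61% + 0.9268 × 3.20% = 7.58%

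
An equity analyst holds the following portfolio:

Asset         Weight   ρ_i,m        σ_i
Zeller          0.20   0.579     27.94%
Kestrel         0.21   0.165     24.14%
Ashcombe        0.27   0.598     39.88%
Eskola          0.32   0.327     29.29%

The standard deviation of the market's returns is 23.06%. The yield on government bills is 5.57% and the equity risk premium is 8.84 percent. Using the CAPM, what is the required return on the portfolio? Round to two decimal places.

10.77%

β_Zeller = 0.579 × 27.94% / 23.06% = 0.7015
β_Kestrel = 0.165 × 24.14% / 23.06% = 0.1727
β_Ashcombe = 0.598 × 39.88% / 23.06% = 1.0342
β_Eskola = 0.327 × 29.29% / 23.06% = 0.4153
β_P = Σ w_i β_i = 0.20×0.7015 + 0.21×0.1727 + 0.27×1.0342 + 0.32×0.4153 = 0.5887
E(R_P) = R_f + β_P × MRP = 5.57% + 0.5887 × 8.84% = 10.77%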